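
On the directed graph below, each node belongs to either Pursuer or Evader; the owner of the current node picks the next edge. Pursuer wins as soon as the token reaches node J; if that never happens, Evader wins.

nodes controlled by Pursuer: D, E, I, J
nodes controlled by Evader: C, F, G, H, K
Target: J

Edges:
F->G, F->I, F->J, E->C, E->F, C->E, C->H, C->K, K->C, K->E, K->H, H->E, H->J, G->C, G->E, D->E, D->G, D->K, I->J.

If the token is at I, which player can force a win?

Pursuer

A0 = {J}
A1: add {I} — I (Pursuer) has I→J.
A2 = A1; e.g. C (Evader) can still go to E. Fixed point.
I ∈ A1, so Pursuer can force the target.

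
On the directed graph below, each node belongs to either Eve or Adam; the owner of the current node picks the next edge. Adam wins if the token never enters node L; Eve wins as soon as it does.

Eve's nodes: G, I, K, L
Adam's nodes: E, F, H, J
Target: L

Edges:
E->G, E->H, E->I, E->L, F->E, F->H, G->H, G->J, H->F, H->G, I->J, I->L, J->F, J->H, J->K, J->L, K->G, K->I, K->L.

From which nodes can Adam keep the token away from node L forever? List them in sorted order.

A0 = {L}
A1: add {I, K} — I (Eve) has I→L; K (Eve) has K→L.
A2 = A1; e.g. E (Adam) can still go to G. Fixed point.
Eve's attractor = {I, K, L}; Adam avoids the target exactly from the complement.

E, F, G, H, J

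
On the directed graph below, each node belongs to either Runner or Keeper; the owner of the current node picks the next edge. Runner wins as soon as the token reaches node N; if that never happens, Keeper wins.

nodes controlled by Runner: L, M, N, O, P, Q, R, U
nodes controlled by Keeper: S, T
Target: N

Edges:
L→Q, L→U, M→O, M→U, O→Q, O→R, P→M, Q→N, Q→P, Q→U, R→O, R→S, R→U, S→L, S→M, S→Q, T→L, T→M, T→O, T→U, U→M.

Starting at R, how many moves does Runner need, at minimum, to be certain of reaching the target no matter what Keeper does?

A0 = {N}
A1: add {Q} — Q (Runner) has Q→N.
A2: add {L, O} — L (Runner) has L→Q; O (Runner) has O→Q.
A3: add {M, R} — M (Runner) has M→O; R (Runner) has R→O.
R enters the attractor at level 3, so Runner can force the target in 3 moves from there.

3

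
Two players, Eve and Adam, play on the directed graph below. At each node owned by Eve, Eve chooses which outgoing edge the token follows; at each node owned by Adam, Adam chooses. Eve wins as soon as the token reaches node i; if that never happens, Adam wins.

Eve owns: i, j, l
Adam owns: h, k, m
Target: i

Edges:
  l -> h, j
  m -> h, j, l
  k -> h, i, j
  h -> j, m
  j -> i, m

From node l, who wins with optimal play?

Eve

A0 = {i}
A1: add {j} — j (Eve) has j→i.
A2: add {l} — l (Eve) has l→j.
A3 = A2; e.g. h (Adam) can still go to m. Fixed point.
l ∈ A2, so Eve can force the target.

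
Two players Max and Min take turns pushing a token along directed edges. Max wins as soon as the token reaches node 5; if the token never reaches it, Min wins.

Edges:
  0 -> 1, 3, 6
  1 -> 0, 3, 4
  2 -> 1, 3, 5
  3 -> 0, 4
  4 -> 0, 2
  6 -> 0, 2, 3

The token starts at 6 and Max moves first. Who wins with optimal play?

Track states (vertex, player-to-move).
A0 = {(5,Max), (5,Min)}
A1: add {(2,Max)}.
A2 = A1; e.g. (0,Max) stays out. (6,Max) never enters ⇒ Min avoids the target.

Min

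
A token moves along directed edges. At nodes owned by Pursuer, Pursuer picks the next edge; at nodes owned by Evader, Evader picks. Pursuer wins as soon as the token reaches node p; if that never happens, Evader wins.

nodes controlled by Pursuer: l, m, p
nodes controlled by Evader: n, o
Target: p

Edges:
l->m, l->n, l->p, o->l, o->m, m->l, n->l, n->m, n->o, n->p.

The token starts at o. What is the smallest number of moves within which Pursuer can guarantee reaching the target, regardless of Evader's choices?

A0 = {p}
A1: add {l} — l (Pursuer) has l→p.
A2: add {m} — m (Pursuer) has m→l.
A3: add {o} — o (Evader): all of {l, m} already in.
o enters the attractor at level 3, so Pursuer can force the target in 3 moves from there.

3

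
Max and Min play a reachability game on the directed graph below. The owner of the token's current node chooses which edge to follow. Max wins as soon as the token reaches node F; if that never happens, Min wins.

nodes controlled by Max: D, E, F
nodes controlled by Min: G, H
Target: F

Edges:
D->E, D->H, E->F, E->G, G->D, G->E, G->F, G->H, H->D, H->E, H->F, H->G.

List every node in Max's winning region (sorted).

D, E, F

A0 = {F}
A1: add {E} — E (Max) has E→F.
A2: add {D} — D (Max) has D→E.
A3 = A2; e.g. G (Min) can still go to H. Fixed point.
Max's winning region = {D, E, F}.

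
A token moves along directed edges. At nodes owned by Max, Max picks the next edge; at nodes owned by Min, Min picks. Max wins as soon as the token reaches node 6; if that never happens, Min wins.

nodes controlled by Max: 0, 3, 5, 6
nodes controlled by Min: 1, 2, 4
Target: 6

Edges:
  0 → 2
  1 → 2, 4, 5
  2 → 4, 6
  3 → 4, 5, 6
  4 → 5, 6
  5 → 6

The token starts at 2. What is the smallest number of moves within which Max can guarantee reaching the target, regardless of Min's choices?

3

A0 = {6}
A1: add {3, 5} — 3 (Max) has 3→6; 5 (Max) has 5→6.
A2: add {4} — 4 (Min): all of {5, 6} already in.
A3: add {2} — 2 (Min): all of {4, 6} already in.
2 enters the attractor at level 3, so Max can force the target in 3 moves from there.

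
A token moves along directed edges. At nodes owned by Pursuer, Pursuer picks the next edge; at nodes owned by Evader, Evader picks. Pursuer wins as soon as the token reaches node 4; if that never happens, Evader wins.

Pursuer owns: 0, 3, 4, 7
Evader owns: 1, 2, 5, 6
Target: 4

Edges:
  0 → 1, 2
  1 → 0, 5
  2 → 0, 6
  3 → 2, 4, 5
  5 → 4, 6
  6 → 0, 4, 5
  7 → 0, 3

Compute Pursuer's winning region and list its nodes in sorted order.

A0 = {4}
A1: add {3} — 3 (Pursuer) has 3→4.
A2: add {7} — 7 (Pursuer) has 7→3.
A3 = A2; e.g. 0 (Pursuer) has no edge into A2. Fixed point.
Pursuer's winning region = {3, 4, 7}.

3, 4, 7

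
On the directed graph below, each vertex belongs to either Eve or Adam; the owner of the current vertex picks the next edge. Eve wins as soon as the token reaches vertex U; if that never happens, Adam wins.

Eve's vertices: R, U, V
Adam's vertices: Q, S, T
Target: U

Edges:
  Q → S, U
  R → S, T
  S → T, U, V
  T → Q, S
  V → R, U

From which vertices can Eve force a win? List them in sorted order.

U, V

A0 = {U}
A1: add {V} — V (Eve) has V→U.
A2 = A1; e.g. Q (Adam) can still go to S. Fixed point.
Eve's winning region = {U, V}.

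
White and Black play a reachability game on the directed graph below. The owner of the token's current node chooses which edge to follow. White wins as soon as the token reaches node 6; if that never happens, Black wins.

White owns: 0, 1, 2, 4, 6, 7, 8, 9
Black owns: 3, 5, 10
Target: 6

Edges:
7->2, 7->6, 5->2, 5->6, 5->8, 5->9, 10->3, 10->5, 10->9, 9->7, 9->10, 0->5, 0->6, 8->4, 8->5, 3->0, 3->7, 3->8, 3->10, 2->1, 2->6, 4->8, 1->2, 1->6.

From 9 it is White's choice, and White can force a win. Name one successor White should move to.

A0 = {6}
A1: add {0, 1, 2, 7} — 0 (White) has 0→6; 1 (White) has 1→6; 2 (White) has 2→6; 7 (White) has 7→6.
A2: add {9} — 9 (White) has 9→7.
A3 = A2; e.g. 3 (Black) can still go to 8. Fixed point.
From 9, successor 7 is in the attractor (rank 1); the other successor 10 is not.

7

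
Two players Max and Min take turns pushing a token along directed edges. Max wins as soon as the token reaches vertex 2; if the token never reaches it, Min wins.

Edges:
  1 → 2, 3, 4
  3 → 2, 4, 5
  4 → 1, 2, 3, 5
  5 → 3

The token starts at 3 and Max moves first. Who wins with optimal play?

Max

Track states (vertex, player-to-move).
A0 = {(2,Max), (2,Min)}
A1: add {(1,Max), (3,Max), (4,Max)}.
(3,Max) ∈ A1 ⇒ Max forces the target.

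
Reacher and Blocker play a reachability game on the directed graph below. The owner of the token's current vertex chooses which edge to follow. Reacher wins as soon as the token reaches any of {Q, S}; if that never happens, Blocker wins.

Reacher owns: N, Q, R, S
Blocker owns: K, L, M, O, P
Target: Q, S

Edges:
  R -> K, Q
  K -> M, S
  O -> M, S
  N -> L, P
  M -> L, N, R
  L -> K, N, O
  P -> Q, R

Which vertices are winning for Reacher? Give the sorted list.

A0 = {Q, S}
A1: add {R} — R (Reacher) has R→Q.
A2: add {P} — P (Blocker): all of {Q, R} already in.
A3: add {N} — N (Reacher) has N→P.
A4 = A3; e.g. K (Blocker) can still go to M. Fixed point.
Reacher's winning region = {N, P, Q, R, S}.

N, P, Q, R, S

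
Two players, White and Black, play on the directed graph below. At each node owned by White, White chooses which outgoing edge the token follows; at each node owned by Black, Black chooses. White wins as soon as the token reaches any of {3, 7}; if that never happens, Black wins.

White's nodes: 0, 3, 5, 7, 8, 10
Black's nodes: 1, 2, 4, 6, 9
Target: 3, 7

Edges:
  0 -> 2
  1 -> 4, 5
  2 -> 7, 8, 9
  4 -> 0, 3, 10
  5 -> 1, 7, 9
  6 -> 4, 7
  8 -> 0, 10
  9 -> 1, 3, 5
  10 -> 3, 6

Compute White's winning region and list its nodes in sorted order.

A0 = {3, 7}
A1: add {5, 10} — 5 (White) has 5→7; 10 (White) has 10→3.
A2: add {8} — 8 (White) has 8→10.
A3 = A2; e.g. 0 (White) has no edge into A2. Fixed point.
White's winning region = {3, 5, 7, 8, 10}.

3, 5, 7, 8, 10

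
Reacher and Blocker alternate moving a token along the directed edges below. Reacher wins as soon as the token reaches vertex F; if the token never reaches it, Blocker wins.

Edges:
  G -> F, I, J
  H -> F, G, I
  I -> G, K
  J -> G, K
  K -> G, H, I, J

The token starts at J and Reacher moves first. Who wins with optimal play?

Blocker

Track states (vertex, player-to-move).
A0 = {(F,Reacher), (F,Blocker)}
A1: add {(G,Reacher), (H,Reacher)}.
A2 = A1; e.g. (G,Blocker) stays out. (J,Reacher) never enters ⇒ Blocker avoids the target.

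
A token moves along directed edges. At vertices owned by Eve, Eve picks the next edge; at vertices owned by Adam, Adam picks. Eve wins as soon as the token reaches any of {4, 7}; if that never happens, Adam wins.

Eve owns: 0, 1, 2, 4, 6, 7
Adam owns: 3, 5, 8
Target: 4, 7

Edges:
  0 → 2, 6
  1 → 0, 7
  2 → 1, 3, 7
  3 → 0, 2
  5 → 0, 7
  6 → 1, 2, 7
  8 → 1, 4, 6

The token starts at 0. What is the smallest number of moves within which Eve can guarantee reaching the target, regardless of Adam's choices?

2

A0 = {4, 7}
A1: add {1, 2, 6} — 1 (Eve) has 1→7; 2 (Eve) has 2→7; 6 (Eve) has 6→7.
A2: add {0, 8} — 0 (Eve) has 0→2; 8 (Adam): all of {1, 4, 6} already in.
0 enters the attractor at level 2, so Eve can force the target in 2 moves from there.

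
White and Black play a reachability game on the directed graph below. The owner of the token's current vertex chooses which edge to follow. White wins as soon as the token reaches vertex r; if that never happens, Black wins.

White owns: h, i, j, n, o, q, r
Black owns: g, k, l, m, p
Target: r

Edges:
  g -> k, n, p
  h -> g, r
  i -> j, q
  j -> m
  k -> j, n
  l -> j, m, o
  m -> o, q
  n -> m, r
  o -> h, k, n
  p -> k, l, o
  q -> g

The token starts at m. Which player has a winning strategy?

Black

A0 = {r}
A1: add {h, n} — h (White) has h→r; n (White) has n→r.
A2: add {o} — o (White) has o→h.
A3 = A2; e.g. g (Black) can still go to k. Fixed point.
m never enters the attractor, so Black can avoid the target forever.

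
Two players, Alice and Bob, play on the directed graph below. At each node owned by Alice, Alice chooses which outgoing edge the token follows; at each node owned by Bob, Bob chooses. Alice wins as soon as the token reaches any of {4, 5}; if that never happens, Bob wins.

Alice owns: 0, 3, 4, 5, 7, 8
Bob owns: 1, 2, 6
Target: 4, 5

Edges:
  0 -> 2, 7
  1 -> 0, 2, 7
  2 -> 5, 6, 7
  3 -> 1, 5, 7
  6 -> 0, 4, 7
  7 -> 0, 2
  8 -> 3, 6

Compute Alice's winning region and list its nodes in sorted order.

3, 4, 5, 8

A0 = {4, 5}
A1: add {3} — 3 (Alice) has 3→5.
A2: add {8} — 8 (Alice) has 8→3.
A3 = A2; e.g. 0 (Alice) has no edge into A2. Fixed point.
Alice's winning region = {3, 4, 5, 8}.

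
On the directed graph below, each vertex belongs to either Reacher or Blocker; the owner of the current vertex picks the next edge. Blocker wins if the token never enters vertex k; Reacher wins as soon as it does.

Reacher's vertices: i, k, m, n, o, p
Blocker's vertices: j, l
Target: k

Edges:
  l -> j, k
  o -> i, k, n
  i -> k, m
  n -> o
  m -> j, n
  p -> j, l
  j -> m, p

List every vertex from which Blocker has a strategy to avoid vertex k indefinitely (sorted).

A0 = {k}
A1: add {i, o} — i (Reacher) has i→k; o (Reacher) has o→k.
A2: add {n} — n (Reacher) has n→o.
A3: add {m} — m (Reacher) has m→n.
A4 = A3; e.g. j (Blocker) can still go to p. Fixed point.
Reacher's attractor = {i, k, m, n, o}; Blocker avoids the target exactly from the complement.

j, l, p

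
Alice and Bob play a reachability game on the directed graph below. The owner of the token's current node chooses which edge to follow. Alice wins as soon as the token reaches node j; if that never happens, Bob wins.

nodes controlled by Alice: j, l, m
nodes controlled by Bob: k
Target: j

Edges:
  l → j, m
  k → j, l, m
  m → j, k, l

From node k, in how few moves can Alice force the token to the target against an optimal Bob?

2

A0 = {j}
A1: add {l, m} — l (Alice) has l→j; m (Alice) has m→j.
A2: add {k} — k (Bob): all of {j, l, m} already in.
A2 = all vertices. Fixed point.
k enters the attractor at level 2, so Alice can force the target in 2 moves from there.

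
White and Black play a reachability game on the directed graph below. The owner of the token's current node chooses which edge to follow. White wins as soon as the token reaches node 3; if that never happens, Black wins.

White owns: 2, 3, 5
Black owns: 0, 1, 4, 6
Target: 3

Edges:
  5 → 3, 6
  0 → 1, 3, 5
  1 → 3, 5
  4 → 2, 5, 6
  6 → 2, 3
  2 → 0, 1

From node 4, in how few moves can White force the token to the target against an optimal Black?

5

A0 = {3}
A1: add {5} — 5 (White) has 5→3.
A2: add {1} — 1 (Black): all of {3, 5} already in.
A3: add {0, 2} — 0 (Black): all of {1, 3, 5} already in; 2 (White) has 2→1.
A4: add {6} — 6 (Black): all of {2, 3} already in.
A5: add {4} — 4 (Black): all of {2, 5, 6} already in.
A5 = all vertices. Fixed point.
4 enters the attractor at level 5, so White can force the target in 5 moves from there.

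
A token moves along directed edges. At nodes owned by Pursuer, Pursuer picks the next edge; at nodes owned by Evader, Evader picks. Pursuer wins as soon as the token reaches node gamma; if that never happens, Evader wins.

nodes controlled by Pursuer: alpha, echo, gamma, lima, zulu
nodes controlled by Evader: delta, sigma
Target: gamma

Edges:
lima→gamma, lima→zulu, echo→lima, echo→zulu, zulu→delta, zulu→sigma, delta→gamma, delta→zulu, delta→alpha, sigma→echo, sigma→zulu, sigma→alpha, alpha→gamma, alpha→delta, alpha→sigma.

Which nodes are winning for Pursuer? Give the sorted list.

alpha, echo, gamma, lima

A0 = {gamma}
A1: add {alpha, lima} — lima (Pursuer) has lima→gamma; alpha (Pursuer) has alpha→gamma.
A2: add {echo} — echo (Pursuer) has echo→lima.
A3 = A2; e.g. zulu (Pursuer) has no edge into A2. Fixed point.
Pursuer's winning region = {alpha, echo, gamma, lima}.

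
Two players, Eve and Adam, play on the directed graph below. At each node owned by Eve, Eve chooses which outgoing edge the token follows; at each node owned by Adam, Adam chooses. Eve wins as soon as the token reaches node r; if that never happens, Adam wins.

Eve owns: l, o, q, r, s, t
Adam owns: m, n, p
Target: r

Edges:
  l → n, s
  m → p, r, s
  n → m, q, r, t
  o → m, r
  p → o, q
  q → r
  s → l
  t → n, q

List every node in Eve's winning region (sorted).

A0 = {r}
A1: add {o, q} — o (Eve) has o→r; q (Eve) has q→r.
A2: add {p, t} — p (Adam): all of {o, q} already in; t (Eve) has t→q.
A3 = A2; e.g. l (Eve) has no edge into A2. Fixed point.
Eve's winning region = {o, p, q, r, t}.

o, p, q, r, t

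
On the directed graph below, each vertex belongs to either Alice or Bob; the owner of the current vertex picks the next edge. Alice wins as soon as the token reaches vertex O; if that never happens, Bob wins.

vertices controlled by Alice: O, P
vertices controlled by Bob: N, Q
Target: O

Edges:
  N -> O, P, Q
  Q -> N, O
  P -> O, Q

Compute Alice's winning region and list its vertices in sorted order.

A0 = {O}
A1: add {P} — P (Alice) has P→O.
A2 = A1; e.g. N (Bob) can still go to Q. Fixed point.
Alice's winning region = {O, P}.

O, P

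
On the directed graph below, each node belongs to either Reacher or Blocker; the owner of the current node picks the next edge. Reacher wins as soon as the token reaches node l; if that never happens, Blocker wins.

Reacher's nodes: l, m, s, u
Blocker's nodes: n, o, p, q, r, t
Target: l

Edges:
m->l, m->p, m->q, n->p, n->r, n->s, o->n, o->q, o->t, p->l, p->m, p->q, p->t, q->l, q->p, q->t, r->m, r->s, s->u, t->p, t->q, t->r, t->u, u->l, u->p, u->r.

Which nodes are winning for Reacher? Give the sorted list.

A0 = {l}
A1: add {m, u} — m (Reacher) has m→l; u (Reacher) has u→l.
A2: add {s} — s (Reacher) has s→u.
A3: add {r} — r (Blocker): all of {m, s} already in.
A4 = A3; e.g. n (Blocker) can still go to p. Fixed point.
Reacher's winning region = {l, m, r, s, u}.

l, m, r, s, u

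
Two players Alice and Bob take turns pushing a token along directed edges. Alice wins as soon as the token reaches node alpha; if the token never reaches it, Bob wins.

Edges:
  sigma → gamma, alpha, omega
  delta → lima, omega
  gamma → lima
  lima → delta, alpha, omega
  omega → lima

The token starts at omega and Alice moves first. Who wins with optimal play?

Track states (vertex, player-to-move).
A0 = {(alpha,Alice), (alpha,Bob)}
A1: add {(sigma,Alice), (lima,Alice)}.
A2: add {(gamma,Bob), (omega,Bob)}.
A3: add {(delta,Alice)}.
A4 = A3; e.g. (sigma,Bob) stays out. (omega,Alice) never enters ⇒ Bob avoids the target.

Bob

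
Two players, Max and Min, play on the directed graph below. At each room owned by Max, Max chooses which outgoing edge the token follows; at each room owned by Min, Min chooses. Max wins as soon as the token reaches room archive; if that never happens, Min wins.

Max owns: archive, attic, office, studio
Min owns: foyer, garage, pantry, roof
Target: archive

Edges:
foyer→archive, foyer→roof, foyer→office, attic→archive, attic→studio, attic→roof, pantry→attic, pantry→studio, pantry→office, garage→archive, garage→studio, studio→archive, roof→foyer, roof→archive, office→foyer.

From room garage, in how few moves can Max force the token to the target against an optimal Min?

2

A0 = {archive}
A1: add {attic, studio} — attic (Max) has attic→archive; studio (Max) has studio→archive.
A2: add {garage} — garage (Min): all of {archive, studio} already in.
A3 = A2; e.g. foyer (Min) can still go to roof. Fixed point.
garage enters the attractor at level 2, so Max can force the target in 2 moves from there.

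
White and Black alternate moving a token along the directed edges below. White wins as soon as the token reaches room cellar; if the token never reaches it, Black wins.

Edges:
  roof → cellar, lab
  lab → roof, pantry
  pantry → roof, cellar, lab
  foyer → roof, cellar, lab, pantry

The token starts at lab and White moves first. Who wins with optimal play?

Track states (vertex, player-to-move).
A0 = {(cellar,White), (cellar,Black)}
A1: add {(roof,White), (pantry,White), (foyer,White)}.
A2: add {(lab,Black)}.
A3 = A2; e.g. (roof,Black) stays out. (lab,White) never enters ⇒ Black avoids the target.

Black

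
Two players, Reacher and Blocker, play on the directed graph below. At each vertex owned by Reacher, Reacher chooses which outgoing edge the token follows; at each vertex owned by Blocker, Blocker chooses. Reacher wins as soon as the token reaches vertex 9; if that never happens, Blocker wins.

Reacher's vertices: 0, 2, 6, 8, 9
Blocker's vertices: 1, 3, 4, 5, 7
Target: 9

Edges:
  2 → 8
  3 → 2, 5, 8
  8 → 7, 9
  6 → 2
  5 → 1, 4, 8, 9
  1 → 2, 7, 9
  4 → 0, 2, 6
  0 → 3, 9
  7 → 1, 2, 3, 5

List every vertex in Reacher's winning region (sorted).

0, 2, 4, 6, 8, 9

A0 = {9}
A1: add {0, 8} — 0 (Reacher) has 0→9; 8 (Reacher) has 8→9.
A2: add {2} — 2 (Reacher) has 2→8.
A3: add {6} — 6 (Reacher) has 6→2.
A4: add {4} — 4 (Blocker): all of {0, 2, 6} already in.
A5 = A4; e.g. 1 (Blocker) can still go to 7. Fixed point.
Reacher's winning region = {0, 2, 4, 6, 8, 9}.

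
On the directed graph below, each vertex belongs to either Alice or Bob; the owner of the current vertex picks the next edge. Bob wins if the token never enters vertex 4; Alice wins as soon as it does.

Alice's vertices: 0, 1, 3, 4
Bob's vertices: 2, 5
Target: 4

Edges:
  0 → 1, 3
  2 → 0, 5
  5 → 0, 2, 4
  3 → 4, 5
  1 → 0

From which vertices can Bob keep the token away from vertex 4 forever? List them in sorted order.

2, 5

A0 = {4}
A1: add {3} — 3 (Alice) has 3→4.
A2: add {0} — 0 (Alice) has 0→3.
A3: add {1} — 1 (Alice) has 1→0.
A4 = A3; e.g. 2 (Bob) can still go to 5. Fixed point.
Alice's attractor = {0, 1, 3, 4}; Bob avoids the target exactly from the complement.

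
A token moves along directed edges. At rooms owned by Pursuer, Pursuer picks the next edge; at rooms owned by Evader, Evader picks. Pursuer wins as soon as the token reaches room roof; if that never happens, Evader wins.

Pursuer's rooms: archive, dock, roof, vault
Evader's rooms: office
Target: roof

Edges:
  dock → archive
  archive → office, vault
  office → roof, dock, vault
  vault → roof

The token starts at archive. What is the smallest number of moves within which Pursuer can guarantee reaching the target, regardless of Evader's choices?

A0 = {roof}
A1: add {vault} — vault (Pursuer) has vault→roof.
A2: add {archive} — archive (Pursuer) has archive→vault.
archive enters the attractor at level 2, so Pursuer can force the target in 2 moves from there.

2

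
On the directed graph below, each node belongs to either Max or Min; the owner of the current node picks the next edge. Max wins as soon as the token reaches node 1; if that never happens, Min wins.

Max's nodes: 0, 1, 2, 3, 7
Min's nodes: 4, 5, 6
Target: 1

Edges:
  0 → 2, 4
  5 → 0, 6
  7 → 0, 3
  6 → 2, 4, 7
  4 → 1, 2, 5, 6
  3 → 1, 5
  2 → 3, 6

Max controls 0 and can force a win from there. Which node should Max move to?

A0 = {1}
A1: add {3} — 3 (Max) has 3→1.
A2: add {2, 7} — 2 (Max) has 2→3; 7 (Max) has 7→3.
A3: add {0} — 0 (Max) has 0→2.
A4 = A3; e.g. 4 (Min) can still go to 5. Fixed point.
From 0, successor 2 is in the attractor (rank 2); the other successor 4 is not.

2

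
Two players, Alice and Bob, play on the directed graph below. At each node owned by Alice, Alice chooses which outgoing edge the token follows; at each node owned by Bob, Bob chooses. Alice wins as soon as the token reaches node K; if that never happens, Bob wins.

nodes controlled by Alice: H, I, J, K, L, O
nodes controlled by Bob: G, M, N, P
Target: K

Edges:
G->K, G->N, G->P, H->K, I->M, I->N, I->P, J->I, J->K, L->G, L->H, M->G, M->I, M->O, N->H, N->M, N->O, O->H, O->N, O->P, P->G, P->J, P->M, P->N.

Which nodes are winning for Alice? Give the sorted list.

H, J, K, L, O

A0 = {K}
A1: add {H, J} — H (Alice) has H→K; J (Alice) has J→K.
A2: add {L, O} — L (Alice) has L→H; O (Alice) has O→H.
A3 = A2; e.g. G (Bob) can still go to N. Fixed point.
Alice's winning region = {H, J, K, L, O}.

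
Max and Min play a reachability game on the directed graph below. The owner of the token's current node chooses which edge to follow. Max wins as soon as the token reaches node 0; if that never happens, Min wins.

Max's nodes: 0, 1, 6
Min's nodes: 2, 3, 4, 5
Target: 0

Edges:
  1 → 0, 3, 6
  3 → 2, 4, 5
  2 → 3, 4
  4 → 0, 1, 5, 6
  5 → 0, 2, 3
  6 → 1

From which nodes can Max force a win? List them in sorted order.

0, 1, 6

A0 = {0}
A1: add {1} — 1 (Max) has 1→0.
A2: add {6} — 6 (Max) has 6→1.
A3 = A2; e.g. 2 (Min) can still go to 3. Fixed point.
Max's winning region = {0, 1, 6}.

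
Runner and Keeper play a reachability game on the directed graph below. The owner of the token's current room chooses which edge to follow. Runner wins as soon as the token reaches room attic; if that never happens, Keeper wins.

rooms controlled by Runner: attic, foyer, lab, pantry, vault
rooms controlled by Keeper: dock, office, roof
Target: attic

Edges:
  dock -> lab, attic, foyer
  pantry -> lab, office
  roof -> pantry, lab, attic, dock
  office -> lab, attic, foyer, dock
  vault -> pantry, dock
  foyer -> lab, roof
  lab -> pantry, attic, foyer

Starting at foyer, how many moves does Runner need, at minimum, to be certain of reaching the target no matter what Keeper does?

A0 = {attic}
A1: add {lab} — lab (Runner) has lab→attic.
A2: add {foyer, pantry} — pantry (Runner) has pantry→lab; foyer (Runner) has foyer→lab.
foyer enters the attractor at level 2, so Runner can force the target in 2 moves from there.

2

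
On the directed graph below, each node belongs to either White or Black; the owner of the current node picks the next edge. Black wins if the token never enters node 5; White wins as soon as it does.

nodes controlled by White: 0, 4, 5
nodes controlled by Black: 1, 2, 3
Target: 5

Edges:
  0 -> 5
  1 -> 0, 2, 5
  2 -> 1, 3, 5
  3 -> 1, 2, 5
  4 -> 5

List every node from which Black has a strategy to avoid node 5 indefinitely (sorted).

1, 2, 3

A0 = {5}
A1: add {0, 4} — 0 (White) has 0→5; 4 (White) has 4→5.
A2 = A1; e.g. 1 (Black) can still go to 2. Fixed point.
White's attractor = {0, 4, 5}; Black avoids the target exactly from the complement.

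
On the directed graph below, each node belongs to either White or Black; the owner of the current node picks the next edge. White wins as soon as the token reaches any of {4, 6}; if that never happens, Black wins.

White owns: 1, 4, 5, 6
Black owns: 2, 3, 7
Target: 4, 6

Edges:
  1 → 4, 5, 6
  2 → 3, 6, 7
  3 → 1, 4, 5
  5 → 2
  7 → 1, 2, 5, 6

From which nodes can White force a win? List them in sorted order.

1, 4, 6

A0 = {4, 6}
A1: add {1} — 1 (White) has 1→4.
A2 = A1; e.g. 2 (Black) can still go to 3. Fixed point.
White's winning region = {1, 4, 6}.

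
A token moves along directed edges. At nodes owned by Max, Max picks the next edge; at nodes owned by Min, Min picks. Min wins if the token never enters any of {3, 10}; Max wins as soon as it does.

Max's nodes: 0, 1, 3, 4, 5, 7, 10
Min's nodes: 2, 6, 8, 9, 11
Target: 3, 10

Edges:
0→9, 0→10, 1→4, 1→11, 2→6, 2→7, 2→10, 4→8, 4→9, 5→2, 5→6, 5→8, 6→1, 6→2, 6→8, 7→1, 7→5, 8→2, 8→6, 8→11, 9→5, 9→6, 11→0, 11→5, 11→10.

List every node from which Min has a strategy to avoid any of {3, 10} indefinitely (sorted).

1, 2, 4, 5, 6, 7, 8, 9, 11

A0 = {3, 10}
A1: add {0} — 0 (Max) has 0→10.
A2 = A1; e.g. 1 (Max) has no edge into A1. Fixed point.
Max's attractor = {0, 3, 10}; Min avoids the target exactly from the complement.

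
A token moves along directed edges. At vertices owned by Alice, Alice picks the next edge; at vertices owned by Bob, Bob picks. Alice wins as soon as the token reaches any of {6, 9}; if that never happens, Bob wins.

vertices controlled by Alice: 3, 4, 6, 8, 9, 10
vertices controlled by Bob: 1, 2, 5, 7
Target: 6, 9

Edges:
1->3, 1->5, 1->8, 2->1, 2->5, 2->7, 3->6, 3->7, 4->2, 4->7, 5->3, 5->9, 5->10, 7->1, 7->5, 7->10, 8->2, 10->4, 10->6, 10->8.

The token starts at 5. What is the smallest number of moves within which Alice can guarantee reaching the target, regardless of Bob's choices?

A0 = {6, 9}
A1: add {3, 10} — 3 (Alice) has 3→6; 10 (Alice) has 10→6.
A2: add {5} — 5 (Bob): all of {3, 9, 10} already in.
A3 = A2; e.g. 1 (Bob) can still go to 8. Fixed point.
5 enters the attractor at level 2, so Alice can force the target in 2 moves from there.

2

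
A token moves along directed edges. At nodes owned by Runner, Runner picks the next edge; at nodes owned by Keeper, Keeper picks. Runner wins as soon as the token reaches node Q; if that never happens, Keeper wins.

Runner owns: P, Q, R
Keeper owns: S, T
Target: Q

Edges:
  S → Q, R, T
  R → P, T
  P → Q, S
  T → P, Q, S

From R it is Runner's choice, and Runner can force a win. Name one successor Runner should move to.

P

A0 = {Q}
A1: add {P} — P (Runner) has P→Q.
A2: add {R} — R (Runner) has R→P.
A3 = A2; e.g. S (Keeper) can still go to T. Fixed point.
From R, successor P is in the attractor (rank 1); the other successor T is not.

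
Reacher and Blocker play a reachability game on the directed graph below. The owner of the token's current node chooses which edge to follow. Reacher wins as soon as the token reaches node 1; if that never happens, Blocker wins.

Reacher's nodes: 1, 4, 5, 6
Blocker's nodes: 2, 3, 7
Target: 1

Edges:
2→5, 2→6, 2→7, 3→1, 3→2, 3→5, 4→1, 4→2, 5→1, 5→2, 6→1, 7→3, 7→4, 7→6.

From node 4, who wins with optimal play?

Reacher

A0 = {1}
A1: add {4, 5, 6} — 4 (Reacher) has 4→1; 5 (Reacher) has 5→1; 6 (Reacher) has 6→1.
A2 = A1; e.g. 2 (Blocker) can still go to 7. Fixed point.
4 ∈ A1, so Reacher can force the target.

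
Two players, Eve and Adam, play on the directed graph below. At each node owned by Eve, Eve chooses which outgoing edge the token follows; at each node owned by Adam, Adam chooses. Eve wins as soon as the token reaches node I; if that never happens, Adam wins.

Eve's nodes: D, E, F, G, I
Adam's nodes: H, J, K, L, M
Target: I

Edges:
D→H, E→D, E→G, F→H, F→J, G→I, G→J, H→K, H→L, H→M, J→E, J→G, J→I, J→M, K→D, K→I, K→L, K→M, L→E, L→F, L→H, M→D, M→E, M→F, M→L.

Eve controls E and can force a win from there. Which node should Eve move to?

G

A0 = {I}
A1: add {G} — G (Eve) has G→I.
A2: add {E} — E (Eve) has E→G.
A3 = A2; e.g. D (Eve) has no edge into A2. Fixed point.
From E, successor G is in the attractor (rank 1); the other successor D is not.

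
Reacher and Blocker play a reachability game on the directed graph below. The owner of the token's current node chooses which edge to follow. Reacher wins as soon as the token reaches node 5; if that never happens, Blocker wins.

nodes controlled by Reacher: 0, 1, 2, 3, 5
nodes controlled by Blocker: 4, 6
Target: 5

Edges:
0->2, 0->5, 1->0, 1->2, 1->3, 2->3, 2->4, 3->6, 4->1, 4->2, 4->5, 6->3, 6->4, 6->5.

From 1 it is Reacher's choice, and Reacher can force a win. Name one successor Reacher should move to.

0

A0 = {5}
A1: add {0} — 0 (Reacher) has 0→5.
A2: add {1} — 1 (Reacher) has 1→0.
A3 = A2; e.g. 2 (Reacher) has no edge into A2. Fixed point.
From 1, successor 0 is in the attractor (rank 1); the other successors 2, 3 are not.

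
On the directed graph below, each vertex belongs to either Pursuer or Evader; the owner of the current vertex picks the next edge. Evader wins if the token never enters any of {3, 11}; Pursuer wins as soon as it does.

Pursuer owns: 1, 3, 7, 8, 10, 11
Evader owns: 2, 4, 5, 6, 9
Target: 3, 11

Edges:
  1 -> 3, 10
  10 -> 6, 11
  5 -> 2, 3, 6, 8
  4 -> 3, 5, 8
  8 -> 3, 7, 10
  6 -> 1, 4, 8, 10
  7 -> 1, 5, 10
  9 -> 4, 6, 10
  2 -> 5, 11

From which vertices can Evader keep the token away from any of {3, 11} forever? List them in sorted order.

2, 4, 5, 6, 9

A0 = {3, 11}
A1: add {1, 8, 10} — 1 (Pursuer) has 1→3; 8 (Pursuer) has 8→3; 10 (Pursuer) has 10→11.
A2: add {7} — 7 (Pursuer) has 7→1.
A3 = A2; e.g. 2 (Evader) can still go to 5. Fixed point.
Pursuer's attractor = {1, 3, 7, 8, 10, 11}; Evader avoids the target exactly from the complement.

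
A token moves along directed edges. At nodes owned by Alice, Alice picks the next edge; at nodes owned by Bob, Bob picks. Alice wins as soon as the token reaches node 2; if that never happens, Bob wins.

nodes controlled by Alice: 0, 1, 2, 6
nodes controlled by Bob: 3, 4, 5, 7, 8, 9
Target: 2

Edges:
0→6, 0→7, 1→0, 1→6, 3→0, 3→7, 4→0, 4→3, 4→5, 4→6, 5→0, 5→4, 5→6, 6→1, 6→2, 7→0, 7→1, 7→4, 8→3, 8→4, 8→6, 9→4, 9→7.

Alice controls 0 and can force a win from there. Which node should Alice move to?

A0 = {2}
A1: add {6} — 6 (Alice) has 6→2.
A2: add {0, 1} — 0 (Alice) has 0→6; 1 (Alice) has 1→6.
A3 = A2; e.g. 3 (Bob) can still go to 7. Fixed point.
From 0, successor 6 is in the attractor (rank 1); the other successor 7 is not.

6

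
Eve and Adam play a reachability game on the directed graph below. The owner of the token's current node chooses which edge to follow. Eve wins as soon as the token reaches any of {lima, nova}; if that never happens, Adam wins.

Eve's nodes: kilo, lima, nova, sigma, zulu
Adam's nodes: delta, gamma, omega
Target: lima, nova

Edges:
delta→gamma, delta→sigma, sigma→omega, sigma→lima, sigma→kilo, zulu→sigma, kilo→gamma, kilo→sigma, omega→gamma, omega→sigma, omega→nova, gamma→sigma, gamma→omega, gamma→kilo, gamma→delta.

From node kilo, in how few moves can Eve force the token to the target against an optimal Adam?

2

A0 = {lima, nova}
A1: add {sigma} — sigma (Eve) has sigma→lima.
A2: add {kilo, zulu} — zulu (Eve) has zulu→sigma; kilo (Eve) has kilo→sigma.
A3 = A2; e.g. gamma (Adam) can still go to omega. Fixed point.
kilo enters the attractor at level 2, so Eve can force the target in 2 moves from there.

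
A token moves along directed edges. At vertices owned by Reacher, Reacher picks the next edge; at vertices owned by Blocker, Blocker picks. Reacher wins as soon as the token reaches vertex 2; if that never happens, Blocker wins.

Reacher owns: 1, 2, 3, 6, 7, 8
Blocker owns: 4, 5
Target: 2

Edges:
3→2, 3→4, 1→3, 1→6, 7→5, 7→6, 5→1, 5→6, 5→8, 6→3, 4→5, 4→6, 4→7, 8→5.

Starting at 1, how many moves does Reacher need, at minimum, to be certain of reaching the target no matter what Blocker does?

2

A0 = {2}
A1: add {3} — 3 (Reacher) has 3→2.
A2: add {1, 6} — 1 (Reacher) has 1→3; 6 (Reacher) has 6→3.
1 enters the attractor at level 2, so Reacher can force the target in 2 moves from there.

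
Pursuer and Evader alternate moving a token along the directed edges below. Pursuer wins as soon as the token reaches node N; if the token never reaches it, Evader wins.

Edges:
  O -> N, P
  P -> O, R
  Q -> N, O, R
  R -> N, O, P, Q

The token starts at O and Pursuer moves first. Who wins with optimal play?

Track states (vertex, player-to-move).
A0 = {(N,Pursuer), (N,Evader)}
A1: add {(O,Pursuer), (Q,Pursuer), (R,Pursuer)}.
(O,Pursuer) ∈ A1 ⇒ Pursuer forces the target.

Pursuer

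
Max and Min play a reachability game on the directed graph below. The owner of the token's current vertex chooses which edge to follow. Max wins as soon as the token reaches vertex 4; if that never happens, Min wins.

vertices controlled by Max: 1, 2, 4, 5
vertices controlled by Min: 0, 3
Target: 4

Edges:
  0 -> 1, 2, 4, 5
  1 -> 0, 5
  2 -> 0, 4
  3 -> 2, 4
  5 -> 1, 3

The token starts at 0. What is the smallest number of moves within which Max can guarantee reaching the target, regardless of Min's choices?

5

A0 = {4}
A1: add {2} — 2 (Max) has 2→4.
A2: add {3} — 3 (Min): all of {2, 4} already in.
A3: add {5} — 5 (Max) has 5→3.
A4: add {1} — 1 (Max) has 1→5.
A5: add {0} — 0 (Min): all of {1, 2, 4, 5} already in.
A5 = all vertices. Fixed point.
0 enters the attractor at level 5, so Max can force the target in 5 moves from there.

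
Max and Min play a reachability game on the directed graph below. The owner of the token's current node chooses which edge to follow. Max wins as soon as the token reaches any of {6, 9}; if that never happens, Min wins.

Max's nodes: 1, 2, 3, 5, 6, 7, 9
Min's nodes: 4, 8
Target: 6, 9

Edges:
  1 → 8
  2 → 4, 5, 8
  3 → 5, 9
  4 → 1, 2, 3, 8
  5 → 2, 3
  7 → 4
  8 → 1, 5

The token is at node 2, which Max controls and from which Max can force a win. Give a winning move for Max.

A0 = {6, 9}
A1: add {3} — 3 (Max) has 3→9.
A2: add {5} — 5 (Max) has 5→3.
A3: add {2} — 2 (Max) has 2→5.
A4 = A3; e.g. 1 (Max) has no edge into A3. Fixed point.
From 2, successor 5 is in the attractor (rank 2); the other successors 4, 8 are not.

5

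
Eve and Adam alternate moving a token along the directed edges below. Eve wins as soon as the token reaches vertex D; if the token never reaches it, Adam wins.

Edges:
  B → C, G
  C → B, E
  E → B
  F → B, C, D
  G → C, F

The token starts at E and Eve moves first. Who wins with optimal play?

Track states (vertex, player-to-move).
A0 = {(D,Eve), (D,Adam)}
A1: add {(F,Eve)}.
A2 = A1; e.g. (B,Eve) stays out. (E,Eve) never enters ⇒ Adam avoids the target.

Adam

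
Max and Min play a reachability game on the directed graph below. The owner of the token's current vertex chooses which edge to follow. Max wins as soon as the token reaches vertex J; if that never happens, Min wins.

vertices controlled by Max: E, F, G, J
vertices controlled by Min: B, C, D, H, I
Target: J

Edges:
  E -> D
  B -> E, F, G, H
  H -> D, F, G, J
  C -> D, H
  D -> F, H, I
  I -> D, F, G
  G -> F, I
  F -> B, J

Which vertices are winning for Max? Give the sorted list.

F, G, J

A0 = {J}
A1: add {F} — F (Max) has F→J.
A2: add {G} — G (Max) has G→F.
A3 = A2; e.g. B (Min) can still go to E. Fixed point.
Max's winning region = {F, G, J}.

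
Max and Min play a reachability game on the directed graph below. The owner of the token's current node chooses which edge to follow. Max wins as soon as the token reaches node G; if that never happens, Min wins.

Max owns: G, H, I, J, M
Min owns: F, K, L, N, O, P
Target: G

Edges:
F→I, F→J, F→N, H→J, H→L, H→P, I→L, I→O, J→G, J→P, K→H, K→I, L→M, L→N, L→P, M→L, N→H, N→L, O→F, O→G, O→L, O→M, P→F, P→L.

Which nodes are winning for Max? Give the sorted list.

A0 = {G}
A1: add {J} — J (Max) has J→G.
A2: add {H} — H (Max) has H→J.
A3 = A2; e.g. F (Min) can still go to I. Fixed point.
Max's winning region = {G, H, J}.

G, H, J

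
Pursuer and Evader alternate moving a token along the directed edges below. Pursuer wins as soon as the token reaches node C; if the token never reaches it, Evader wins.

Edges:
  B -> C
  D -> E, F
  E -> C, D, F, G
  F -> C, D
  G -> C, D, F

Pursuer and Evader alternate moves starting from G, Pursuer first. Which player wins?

Pursuer

Track states (vertex, player-to-move).
A0 = {(C,Pursuer), (C,Evader)}
A1: add {(B,Pursuer), (B,Evader), (E,Pursuer), (F,Pursuer), (G,Pursuer)}.
(G,Pursuer) ∈ A1 ⇒ Pursuer forces the target.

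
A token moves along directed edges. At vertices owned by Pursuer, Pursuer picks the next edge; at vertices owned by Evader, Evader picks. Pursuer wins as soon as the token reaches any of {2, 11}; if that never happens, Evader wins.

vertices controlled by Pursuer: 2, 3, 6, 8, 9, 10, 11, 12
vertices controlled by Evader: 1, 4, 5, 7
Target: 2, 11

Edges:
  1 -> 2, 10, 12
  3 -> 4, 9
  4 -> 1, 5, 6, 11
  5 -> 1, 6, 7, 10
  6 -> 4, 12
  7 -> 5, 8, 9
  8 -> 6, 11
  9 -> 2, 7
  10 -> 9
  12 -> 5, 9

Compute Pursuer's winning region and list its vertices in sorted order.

1, 2, 3, 6, 8, 9, 10, 11, 12

A0 = {2, 11}
A1: add {8, 9} — 8 (Pursuer) has 8→11; 9 (Pursuer) has 9→2.
A2: add {3, 10, 12} — 3 (Pursuer) has 3→9; 10 (Pursuer) has 10→9; 12 (Pursuer) has 12→9.
A3: add {1, 6} — 1 (Evader): all of {2, 10, 12} already in; 6 (Pursuer) has 6→12.
A4 = A3; e.g. 4 (Evader) can still go to 5. Fixed point.
Pursuer's winning region = {1, 2, 3, 6, 8, 9, 10, 11, 12}.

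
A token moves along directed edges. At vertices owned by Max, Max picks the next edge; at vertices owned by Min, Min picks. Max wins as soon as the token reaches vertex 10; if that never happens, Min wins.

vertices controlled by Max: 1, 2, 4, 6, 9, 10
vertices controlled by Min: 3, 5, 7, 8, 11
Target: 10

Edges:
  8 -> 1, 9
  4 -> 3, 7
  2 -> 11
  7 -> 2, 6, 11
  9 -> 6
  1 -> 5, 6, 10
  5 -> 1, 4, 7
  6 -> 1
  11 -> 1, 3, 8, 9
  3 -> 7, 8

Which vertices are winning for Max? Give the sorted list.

1, 6, 8, 9, 10

A0 = {10}
A1: add {1} — 1 (Max) has 1→10.
A2: add {6} — 6 (Max) has 6→1.
A3: add {9} — 9 (Max) has 9→6.
A4: add {8} — 8 (Min): all of {1, 9} already in.
A5 = A4; e.g. 2 (Max) has no edge into A4. Fixed point.
Max's winning region = {1, 6, 8, 9, 10}.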